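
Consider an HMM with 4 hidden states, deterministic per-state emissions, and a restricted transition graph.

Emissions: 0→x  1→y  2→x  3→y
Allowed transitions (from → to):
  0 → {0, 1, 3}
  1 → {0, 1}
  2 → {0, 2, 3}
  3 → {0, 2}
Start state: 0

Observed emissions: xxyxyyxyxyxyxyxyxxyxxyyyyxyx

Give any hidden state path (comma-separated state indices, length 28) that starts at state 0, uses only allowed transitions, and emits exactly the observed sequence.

0,0,1,0,1,1,0,1,0,3,0,3,0,1,0,3,0,0,3,0,0,1,1,1,1,0,3,0

  t0 'x' -> {0,2}, take 0 (start)
  t1 'x' -> {0,2}, take 0 (0->0 ok)
  t2 'y' -> {1,3}, take 1 (0->1 ok)
  t3 'x' -> {0,2}, take 0 (1->0 ok)
  t4 'y' -> {1,3}, take 1 (0->1 ok)
  t5 'y' -> {1,3}, take 1 (1->1 ok)
  t6 'x' -> {0,2}, take 0 (1->0 ok)
  t7 'y' -> {1,3}, take 1 (0->1 ok)
  t8 'x' -> {0,2}, take 0 (1->0 ok)
  t9 'y' -> {1,3}, take 3 (0->3 ok)
  t10 'x' -> {0,2}, take 0 (3->0 ok)
  t11 'y' -> {1,3}, take 3 (0->3 ok)
  t12 'x' -> {0,2}, take 0 (3->0 ok)
  t13 'y' -> {1,3}, take 1 (0->1 ok)
  t14 'x' -> {0,2}, take 0 (1->0 ok)
  t15 'y' -> {1,3}, take 3 (0->3 ok)
  t16 'x' -> {0,2}, take 0 (3->0 ok)
  t17 'x' -> {0,2}, take 0 (0->0 ok)
  t18 'y' -> {1,3}, take 3 (0->3 ok)
  t19 'x' -> {0,2}, take 0 (3->0 ok)
  t20 'x' -> {0,2}, take 0 (0->0 ok)
  t21 'y' -> {1,3}, take 1 (0->1 ok)
  t22 'y' -> {1,3}, take 1 (1->1 ok)
  t23 'y' -> {1,3}, take 1 (1->1 ok)
  t24 'y' -> {1,3}, take 1 (1->1 ok)
  t25 'x' -> {0,2}, take 0 (1->0 ok)
  t26 'y' -> {1,3}, take 3 (0->3 ok)
  t27 'x' -> {0,2}, take 0 (3->0 ok)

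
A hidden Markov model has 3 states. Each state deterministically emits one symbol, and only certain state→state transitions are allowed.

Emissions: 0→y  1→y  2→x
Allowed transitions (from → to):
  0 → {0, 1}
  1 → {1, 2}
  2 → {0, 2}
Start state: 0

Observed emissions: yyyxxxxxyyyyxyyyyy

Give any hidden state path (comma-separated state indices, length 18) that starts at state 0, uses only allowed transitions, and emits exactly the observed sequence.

  0: obs=y cand={0,1} pick 0 [start]
  1: obs=y cand={0,1} pick 1 [0->1 ok]
  2: obs=y cand={0,1} pick 1 [1->1 ok]
  3: obs=x cand={2} pick 2 [1->2 ok]
  4: obs=x cand={2} pick 2 [2->2 ok]
  5: obs=x cand={2} pick 2 [2->2 ok]
  6: obs=x cand={2} pick 2 [2->2 ok]
  7: obs=x cand={2} pick 2 [2->2 ok]
  8: obs=y cand={0,1} pick 0 [2->0 ok]
  9: obs=y cand={0,1} pick 0 [0->0 ok]
  10: obs=y cand={0,1} pick 1 [0->1 ok]
  11: obs=y cand={0,1} pick 1 [1->1 ok]
  12: obs=x cand={2} pick 2 [1->2 ok]
  13: obs=y cand={0,1} pick 0 [2->0 ok]
  14: obs=y cand={0,1} pick 0 [0->0 ok]
  15: obs=y cand={0,1} pick 0 [0->0 ok]
  16: obs=y cand={0,1} pick 0 [0->0 ok]
  17: obs=y cand={0,1} pick 1 [0->1 ok]

0,1,1,2,2,2,2,2,0,0,1,1,2,0,0,0,0,1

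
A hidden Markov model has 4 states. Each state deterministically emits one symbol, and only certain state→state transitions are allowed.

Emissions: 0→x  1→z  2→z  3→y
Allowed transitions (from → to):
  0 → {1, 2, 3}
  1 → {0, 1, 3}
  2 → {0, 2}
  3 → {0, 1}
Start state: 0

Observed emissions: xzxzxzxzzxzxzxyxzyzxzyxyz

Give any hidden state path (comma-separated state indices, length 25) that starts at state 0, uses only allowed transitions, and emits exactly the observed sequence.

  [0] x  {0}  => 0  start
  [1] z  {1,2}  => 2  0->2 ok
  [2] x  {0}  => 0  2->0 ok
  [3] z  {1,2}  => 1  0->1 ok
  [4] x  {0}  => 0  1->0 ok
  [5] z  {1,2}  => 1  0->1 ok
  [6] x  {0}  => 0  1->0 ok
  [7] z  {1,2}  => 2  0->2 ok
  [8] z  {1,2}  => 2  2->2 ok
  [9] x  {0}  => 0  2->0 ok
  [10] z  {1,2}  => 2  0->2 ok
  [11] x  {0}  => 0  2->0 ok
  [12] z  {1,2}  => 1  0->1 ok
  [13] x  {0}  => 0  1->0 ok
  [14] y  {3}  => 3  0->3 ok
  [15] x  {0}  => 0  3->0 ok
  [16] z  {1,2}  => 1  0->1 ok
  [17] y  {3}  => 3  1->3 ok
  [18] z  {1,2}  => 1  3->1 ok
  [19] x  {0}  => 0  1->0 ok
  [20] z  {1,2}  => 1  0->1 ok
  [21] y  {3}  => 3  1->3 ok
  [22] x  {0}  => 0  3->0 ok
  [23] y  {3}  => 3  0->3 ok
  [24] z  {1,2}  => 1  3->1 ok

0,2,0,1,0,1,0,2,2,0,2,0,1,0,3,0,1,3,1,0,1,3,0,3,1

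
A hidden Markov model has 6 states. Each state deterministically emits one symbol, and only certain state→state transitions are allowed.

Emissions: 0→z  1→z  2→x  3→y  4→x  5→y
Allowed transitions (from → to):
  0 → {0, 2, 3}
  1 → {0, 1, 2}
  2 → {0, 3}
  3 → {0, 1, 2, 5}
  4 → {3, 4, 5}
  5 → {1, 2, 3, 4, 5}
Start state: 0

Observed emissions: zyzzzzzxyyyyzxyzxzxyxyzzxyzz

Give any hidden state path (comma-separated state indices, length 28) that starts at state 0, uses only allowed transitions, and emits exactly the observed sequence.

0,3,1,1,1,0,0,2,3,5,3,5,1,2,3,0,2,0,2,3,2,3,0,0,2,3,1,0

  t0 'z' -> {0,1}, take 0 (start)
  t1 'y' -> {3,5}, take 3 (0->3 ok)
  t2 'z' -> {0,1}, take 1 (3->1 ok)
  t3 'z' -> {0,1}, take 1 (1->1 ok)
  t4 'z' -> {0,1}, take 1 (1->1 ok)
  t5 'z' -> {0,1}, take 0 (1->0 ok)
  t6 'z' -> {0,1}, take 0 (0->0 ok)
  t7 'x' -> {2,4}, take 2 (0->2 ok)
  t8 'y' -> {3,5}, take 3 (2->3 ok)
  t9 'y' -> {3,5}, take 5 (3->5 ok)
  t10 'y' -> {3,5}, take 3 (5->3 ok)
  t11 'y' -> {3,5}, take 5 (3->5 ok)
  t12 'z' -> {0,1}, take 1 (5->1 ok)
  t13 'x' -> {2,4}, take 2 (1->2 ok)
  t14 'y' -> {3,5}, take 3 (2->3 ok)
  t15 'z' -> {0,1}, take 0 (3->0 ok)
  t16 'x' -> {2,4}, take 2 (0->2 ok)
  t17 'z' -> {0,1}, take 0 (2->0 ok)
  t18 'x' -> {2,4}, take 2 (0->2 ok)
  t19 'y' -> {3,5}, take 3 (2->3 ok)
  t20 'x' -> {2,4}, take 2 (3->2 ok)
  t21 'y' -> {3,5}, take 3 (2->3 ok)
  t22 'z' -> {0,1}, take 0 (3->0 ok)
  t23 'z' -> {0,1}, take 0 (0->0 ok)
  t24 'x' -> {2,4}, take 2 (0->2 ok)
  t25 'y' -> {3,5}, take 3 (2->3 ok)
  t26 'z' -> {0,1}, take 1 (3->1 ok)
  t27 'z' -> {0,1}, take 0 (1->0 ok)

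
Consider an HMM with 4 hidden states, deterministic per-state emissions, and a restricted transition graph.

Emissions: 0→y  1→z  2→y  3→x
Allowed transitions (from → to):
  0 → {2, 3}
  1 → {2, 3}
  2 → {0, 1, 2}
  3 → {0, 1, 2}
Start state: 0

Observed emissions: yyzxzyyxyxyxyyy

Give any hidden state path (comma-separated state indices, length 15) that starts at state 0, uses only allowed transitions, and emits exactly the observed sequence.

  [0] y  {0,2}  => 0  start
  [1] y  {0,2}  => 2  0->2 ok
  [2] z  {1}  => 1  2->1 ok
  [3] x  {3}  => 3  1->3 ok
  [4] z  {1}  => 1  3->1 ok
  [5] y  {0,2}  => 2  1->2 ok
  [6] y  {0,2}  => 0  2->0 ok
  [7] x  {3}  => 3  0->3 ok
  [8] y  {0,2}  => 0  3->0 ok
  [9] x  {3}  => 3  0->3 ok
  [10] y  {0,2}  => 0  3->0 ok
  [11] x  {3}  => 3  0->3 ok
  [12] y  {0,2}  => 0  3->0 ok
  [13] y  {0,2}  => 2  0->2 ok
  [14] y  {0,2}  => 0  2->0 ok

0,2,1,3,1,2,0,3,0,3,0,3,0,2,0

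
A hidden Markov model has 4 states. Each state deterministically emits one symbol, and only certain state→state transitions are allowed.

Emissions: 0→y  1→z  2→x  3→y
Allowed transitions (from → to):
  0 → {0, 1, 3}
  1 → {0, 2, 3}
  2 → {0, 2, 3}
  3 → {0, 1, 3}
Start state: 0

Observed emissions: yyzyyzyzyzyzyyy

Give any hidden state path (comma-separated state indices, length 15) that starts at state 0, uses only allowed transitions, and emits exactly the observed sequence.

  pos 0: y in {0,3}, choose 0; start
  pos 1: y in {0,3}, choose 0; 0->0 ok
  pos 2: z in {1}, choose 1; 0->1 ok
  pos 3: y in {0,3}, choose 3; 1->3 ok
  pos 4: y in {0,3}, choose 0; 3->0 ok
  pos 5: z in {1}, choose 1; 0->1 ok
  pos 6: y in {0,3}, choose 3; 1->3 ok
  pos 7: z in {1}, choose 1; 3->1 ok
  pos 8: y in {0,3}, choose 3; 1->3 ok
  pos 9: z in {1}, choose 1; 3->1 ok
  pos 10: y in {0,3}, choose 3; 1->3 ok
  pos 11: z in {1}, choose 1; 3->1 ok
  pos 12: y in {0,3}, choose 3; 1->3 ok
  pos 13: y in {0,3}, choose 0; 3->0 ok
  pos 14: y in {0,3}, choose 0; 0->0 ok

0,0,1,3,0,1,3,1,3,1,3,1,3,0,0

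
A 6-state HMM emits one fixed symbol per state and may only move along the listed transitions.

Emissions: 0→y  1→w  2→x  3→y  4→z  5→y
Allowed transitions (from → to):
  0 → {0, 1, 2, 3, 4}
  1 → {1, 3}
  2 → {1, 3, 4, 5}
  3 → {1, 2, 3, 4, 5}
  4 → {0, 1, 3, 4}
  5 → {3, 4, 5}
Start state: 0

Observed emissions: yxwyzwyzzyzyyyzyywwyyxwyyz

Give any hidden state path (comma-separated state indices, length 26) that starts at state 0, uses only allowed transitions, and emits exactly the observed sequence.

  t0 'y' -> {0,3,5}, take 0 (start)
  t1 'x' -> {2}, take 2 (0->2 ok)
  t2 'w' -> {1}, take 1 (2->1 ok)
  t3 'y' -> {0,3,5}, take 3 (1->3 ok)
  t4 'z' -> {4}, take 4 (3->4 ok)
  t5 'w' -> {1}, take 1 (4->1 ok)
  t6 'y' -> {0,3,5}, take 3 (1->3 ok)
  t7 'z' -> {4}, take 4 (3->4 ok)
  t8 'z' -> {4}, take 4 (4->4 ok)
  t9 'y' -> {0,3,5}, take 3 (4->3 ok)
  t10 'z' -> {4}, take 4 (3->4 ok)
  t11 'y' -> {0,3,5}, take 0 (4->0 ok)
  t12 'y' -> {0,3,5}, take 0 (0->0 ok)
  t13 'y' -> {0,3,5}, take 0 (0->0 ok)
  t14 'z' -> {4}, take 4 (0->4 ok)
  t15 'y' -> {0,3,5}, take 3 (4->3 ok)
  t16 'y' -> {0,3,5}, take 3 (3->3 ok)
  t17 'w' -> {1}, take 1 (3->1 ok)
  t18 'w' -> {1}, take 1 (1->1 ok)
  t19 'y' -> {0,3,5}, take 3 (1->3 ok)
  t20 'y' -> {0,3,5}, take 3 (3->3 ok)
  t21 'x' -> {2}, take 2 (3->2 ok)
  t22 'w' -> {1}, take 1 (2->1 ok)
  t23 'y' -> {0,3,5}, take 3 (1->3 ok)
  t24 'y' -> {0,3,5}, take 5 (3->5 ok)
  t25 'z' -> {4}, take 4 (5->4 ok)

0,2,1,3,4,1,3,4,4,3,4,0,0,0,4,3,3,1,1,3,3,2,1,3,5,4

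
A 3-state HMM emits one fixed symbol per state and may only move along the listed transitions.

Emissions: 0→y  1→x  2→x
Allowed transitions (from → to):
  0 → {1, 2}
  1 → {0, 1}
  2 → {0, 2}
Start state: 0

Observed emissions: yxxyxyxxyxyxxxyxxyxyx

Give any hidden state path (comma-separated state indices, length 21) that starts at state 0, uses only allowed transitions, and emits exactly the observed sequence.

  [0] y  {0}  => 0  start
  [1] x  {1,2}  => 2  0->2 ok
  [2] x  {1,2}  => 2  2->2 ok
  [3] y  {0}  => 0  2->0 ok
  [4] x  {1,2}  => 2  0->2 ok
  [5] y  {0}  => 0  2->0 ok
  [6] x  {1,2}  => 1  0->1 ok
  [7] x  {1,2}  => 1  1->1 ok
  [8] y  {0}  => 0  1->0 ok
  [9] x  {1,2}  => 1  0->1 ok
  [10] y  {0}  => 0  1->0 ok
  [11] x  {1,2}  => 2  0->2 ok
  [12] x  {1,2}  => 2  2->2 ok
  [13] x  {1,2}  => 2  2->2 ok
  [14] y  {0}  => 0  2->0 ok
  [15] x  {1,2}  => 1  0->1 ok
  [16] x  {1,2}  => 1  1->1 ok
  [17] y  {0}  => 0  1->0 ok
  [18] x  {1,2}  => 1  0->1 ok
  [19] y  {0}  => 0  1->0 ok
  [20] x  {1,2}  => 1  0->1 ok

0,2,2,0,2,0,1,1,0,1,0,2,2,2,0,1,1,0,1,0,1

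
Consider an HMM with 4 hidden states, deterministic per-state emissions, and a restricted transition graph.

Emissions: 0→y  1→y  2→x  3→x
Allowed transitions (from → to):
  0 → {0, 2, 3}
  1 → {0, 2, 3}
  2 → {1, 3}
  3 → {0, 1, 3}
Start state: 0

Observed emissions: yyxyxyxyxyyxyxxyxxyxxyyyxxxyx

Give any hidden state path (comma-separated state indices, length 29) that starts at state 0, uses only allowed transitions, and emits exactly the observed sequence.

0,0,3,0,2,1,3,0,3,0,0,3,1,2,3,1,3,3,0,2,3,0,0,0,3,3,3,0,3

  t0 'y' -> {0,1}, take 0 (start)
  t1 'y' -> {0,1}, take 0 (0->0 ok)
  t2 'x' -> {2,3}, take 3 (0->3 ok)
  t3 'y' -> {0,1}, take 0 (3->0 ok)
  t4 'x' -> {2,3}, take 2 (0->2 ok)
  t5 'y' -> {0,1}, take 1 (2->1 ok)
  t6 'x' -> {2,3}, take 3 (1->3 ok)
  t7 'y' -> {0,1}, take 0 (3->0 ok)
  t8 'x' -> {2,3}, take 3 (0->3 ok)
  t9 'y' -> {0,1}, take 0 (3->0 ok)
  t10 'y' -> {0,1}, take 0 (0->0 ok)
  t11 'x' -> {2,3}, take 3 (0->3 ok)
  t12 'y' -> {0,1}, take 1 (3->1 ok)
  t13 'x' -> {2,3}, take 2 (1->2 ok)
  t14 'x' -> {2,3}, take 3 (2->3 ok)
  t15 'y' -> {0,1}, take 1 (3->1 ok)
  t16 'x' -> {2,3}, take 3 (1->3 ok)
  t17 'x' -> {2,3}, take 3 (3->3 ok)
  t18 'y' -> {0,1}, take 0 (3->0 ok)
  t19 'x' -> {2,3}, take 2 (0->2 ok)
  t20 'x' -> {2,3}, take 3 (2->3 ok)
  t21 'y' -> {0,1}, take 0 (3->0 ok)
  t22 'y' -> {0,1}, take 0 (0->0 ok)
  t23 'y' -> {0,1}, take 0 (0->0 ok)
  t24 'x' -> {2,3}, take 3 (0->3 ok)
  t25 'x' -> {2,3}, take 3 (3->3 ok)
  t26 'x' -> {2,3}, take 3 (3->3 ok)
  t27 'y' -> {0,1}, take 0 (3->0 ok)
  t28 'x' -> {2,3}, take 3 (0->3 ok)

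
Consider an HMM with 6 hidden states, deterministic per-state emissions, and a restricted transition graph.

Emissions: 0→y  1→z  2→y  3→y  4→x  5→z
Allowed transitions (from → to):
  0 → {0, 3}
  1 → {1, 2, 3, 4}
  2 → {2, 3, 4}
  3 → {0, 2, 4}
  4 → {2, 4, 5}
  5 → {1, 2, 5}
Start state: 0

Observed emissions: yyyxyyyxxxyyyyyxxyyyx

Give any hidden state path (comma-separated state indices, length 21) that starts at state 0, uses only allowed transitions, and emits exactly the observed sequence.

0,3,2,4,2,2,3,4,4,4,2,3,2,3,2,4,4,2,2,3,4

  t0 'y' -> {0,2,3}, take 0 (start)
  t1 'y' -> {0,2,3}, take 3 (0->3 ok)
  t2 'y' -> {0,2,3}, take 2 (3->2 ok)
  t3 'x' -> {4}, take 4 (2->4 ok)
  t4 'y' -> {0,2,3}, take 2 (4->2 ok)
  t5 'y' -> {0,2,3}, take 2 (2->2 ok)
  t6 'y' -> {0,2,3}, take 3 (2->3 ok)
  t7 'x' -> {4}, take 4 (3->4 ok)
  t8 'x' -> {4}, take 4 (4->4 ok)
  t9 'x' -> {4}, take 4 (4->4 ok)
  t10 'y' -> {0,2,3}, take 2 (4->2 ok)
  t11 'y' -> {0,2,3}, take 3 (2->3 ok)
  t12 'y' -> {0,2,3}, take 2 (3->2 ok)
  t13 'y' -> {0,2,3}, take 3 (2->3 ok)
  t14 'y' -> {0,2,3}, take 2 (3->2 ok)
  t15 'x' -> {4}, take 4 (2->4 ok)
  t16 'x' -> {4}, take 4 (4->4 ok)
  t17 'y' -> {0,2,3}, take 2 (4->2 ok)
  t18 'y' -> {0,2,3}, take 2 (2->2 ok)
  t19 'y' -> {0,2,3}, take 3 (2->3 ok)
  t20 'x' -> {4}, take 4 (3->4 ok)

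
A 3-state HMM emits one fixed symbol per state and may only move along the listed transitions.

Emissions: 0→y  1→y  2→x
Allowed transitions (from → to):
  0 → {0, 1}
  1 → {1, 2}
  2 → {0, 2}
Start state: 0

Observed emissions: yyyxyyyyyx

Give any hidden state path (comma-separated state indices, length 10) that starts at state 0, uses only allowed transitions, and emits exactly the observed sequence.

0,1,1,2,0,0,1,1,1,2

  pos 0: y in {0,1}, choose 0; start
  pos 1: y in {0,1}, choose 1; 0->1 ok
  pos 2: y in {0,1}, choose 1; 1->1 ok
  pos 3: x in {2}, choose 2; 1->2 ok
  pos 4: y in {0,1}, choose 0; 2->0 ok
  pos 5: y in {0,1}, choose 0; 0->0 ok
  pos 6: y in {0,1}, choose 1; 0->1 ok
  pos 7: y in {0,1}, choose 1; 1->1 ok
  pos 8: y in {0,1}, choose 1; 1->1 ok
  pos 9: x in {2}, choose 2; 1->2 ok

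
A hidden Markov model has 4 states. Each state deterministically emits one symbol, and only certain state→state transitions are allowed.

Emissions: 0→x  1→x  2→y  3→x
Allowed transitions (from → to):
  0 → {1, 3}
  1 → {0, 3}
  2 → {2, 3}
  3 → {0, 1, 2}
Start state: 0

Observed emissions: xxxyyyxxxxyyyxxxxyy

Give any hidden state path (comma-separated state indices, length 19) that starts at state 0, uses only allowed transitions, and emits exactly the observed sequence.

0,1,3,2,2,2,3,0,1,3,2,2,2,3,1,0,3,2,2

  pos 0: x in {0,1,3}, choose 0; start
  pos 1: x in {0,1,3}, choose 1; 0->1 ok
  pos 2: x in {0,1,3}, choose 3; 1->3 ok
  pos 3: y in {2}, choose 2; 3->2 ok
  pos 4: y in {2}, choose 2; 2->2 ok
  pos 5: y in {2}, choose 2; 2->2 ok
  pos 6: x in {0,1,3}, choose 3; 2->3 ok
  pos 7: x in {0,1,3}, choose 0; 3->0 ok
  pos 8: x in {0,1,3}, choose 1; 0->1 ok
  pos 9: x in {0,1,3}, choose 3; 1->3 ok
  pos 10: y in {2}, choose 2; 3->2 ok
  pos 11: y in {2}, choose 2; 2->2 ok
  pos 12: y in {2}, choose 2; 2->2 ok
  pos 13: x in {0,1,3}, choose 3; 2->3 ok
  pos 14: x in {0,1,3}, choose 1; 3->1 ok
  pos 15: x in {0,1,3}, choose 0; 1->0 ok
  pos 16: x in {0,1,3}, choose 3; 0->3 ok
  pos 17: y in {2}, choose 2; 3->2 ok
  pos 18: y in {2}, choose 2; 2->2 ok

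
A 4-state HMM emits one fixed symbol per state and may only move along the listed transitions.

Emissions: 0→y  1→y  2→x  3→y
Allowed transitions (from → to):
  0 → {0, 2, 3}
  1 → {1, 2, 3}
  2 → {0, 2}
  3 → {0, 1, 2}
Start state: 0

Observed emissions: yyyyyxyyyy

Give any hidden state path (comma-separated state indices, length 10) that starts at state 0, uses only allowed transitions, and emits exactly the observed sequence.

0,0,0,3,1,2,0,3,0,3

  0: obs=y cand={0,1,3} pick 0 [start]
  1: obs=y cand={0,1,3} pick 0 [0->0 ok]
  2: obs=y cand={0,1,3} pick 0 [0->0 ok]
  3: obs=y cand={0,1,3} pick 3 [0->3 ok]
  4: obs=y cand={0,1,3} pick 1 [3->1 ok]
  5: obs=x cand={2} pick 2 [1->2 ok]
  6: obs=y cand={0,1,3} pick 0 [2->0 ok]
  7: obs=y cand={0,1,3} pick 3 [0->3 ok]
  8: obs=y cand={0,1,3} pick 0 [3->0 ok]
  9: obs=y cand={0,1,3} pick 3 [0->3 ok]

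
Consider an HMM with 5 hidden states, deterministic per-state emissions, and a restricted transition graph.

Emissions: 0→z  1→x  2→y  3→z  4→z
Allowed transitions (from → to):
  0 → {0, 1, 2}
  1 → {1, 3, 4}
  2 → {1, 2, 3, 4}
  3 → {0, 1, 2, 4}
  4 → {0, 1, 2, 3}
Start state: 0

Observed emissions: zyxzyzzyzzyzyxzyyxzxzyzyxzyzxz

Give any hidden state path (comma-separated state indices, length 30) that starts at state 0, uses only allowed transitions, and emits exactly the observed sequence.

  0: obs=z cand={0,3,4} pick 0 [start]
  1: obs=y cand={2} pick 2 [0->2 ok]
  2: obs=x cand={1} pick 1 [2->1 ok]
  3: obs=z cand={0,3,4} pick 3 [1->3 ok]
  4: obs=y cand={2} pick 2 [3->2 ok]
  5: obs=z cand={0,3,4} pick 3 [2->3 ok]
  6: obs=z cand={0,3,4} pick 4 [3->4 ok]
  7: obs=y cand={2} pick 2 [4->2 ok]
  8: obs=z cand={0,3,4} pick 3 [2->3 ok]
  9: obs=z cand={0,3,4} pick 0 [3->0 ok]
  10: obs=y cand={2} pick 2 [0->2 ok]
  11: obs=z cand={0,3,4} pick 3 [2->3 ok]
  12: obs=y cand={2} pick 2 [3->2 ok]
  13: obs=x cand={1} pick 1 [2->1 ok]
  14: obs=z cand={0,3,4} pick 4 [1->4 ok]
  15: obs=y cand={2} pick 2 [4->2 ok]
  16: obs=y cand={2} pick 2 [2->2 ok]
  17: obs=x cand={1} pick 1 [2->1 ok]
  18: obs=z cand={0,3,4} pick 3 [1->3 ok]
  19: obs=x cand={1} pick 1 [3->1 ok]
  20: obs=z cand={0,3,4} pick 3 [1->3 ok]
  21: obs=y cand={2} pick 2 [3->2 ok]
  22: obs=z cand={0,3,4} pick 4 [2->4 ok]
  23: obs=y cand={2} pick 2 [4->2 ok]
  24: obs=x cand={1} pick 1 [2->1 ok]
  25: obs=z cand={0,3,4} pick 3 [1->3 ok]
  26: obs=y cand={2} pick 2 [3->2 ok]
  27: obs=z cand={0,3,4} pick 4 [2->4 ok]
  28: obs=x cand={1} pick 1 [4->1 ok]
  29: obs=z cand={0,3,4} pick 4 [1->4 ok]

0,2,1,3,2,3,4,2,3,0,2,3,2,1,4,2,2,1,3,1,3,2,4,2,1,3,2,4,1,4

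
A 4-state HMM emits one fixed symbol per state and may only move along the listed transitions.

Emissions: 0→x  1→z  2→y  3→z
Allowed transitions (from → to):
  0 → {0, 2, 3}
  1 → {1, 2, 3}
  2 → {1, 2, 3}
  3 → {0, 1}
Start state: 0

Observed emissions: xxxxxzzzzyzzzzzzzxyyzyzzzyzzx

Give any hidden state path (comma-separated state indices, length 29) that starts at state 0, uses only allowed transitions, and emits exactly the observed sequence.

0,0,0,0,0,3,1,3,1,2,3,1,3,1,3,1,3,0,2,2,1,2,3,1,1,2,1,3,0

  0: obs=x cand={0} pick 0 [start]
  1: obs=x cand={0} pick 0 [0->0 ok]
  2: obs=x cand={0} pick 0 [0->0 ok]
  3: obs=x cand={0} pick 0 [0->0 ok]
  4: obs=x cand={0} pick 0 [0->0 ok]
  5: obs=z cand={1,3} pick 3 [0->3 ok]
  6: obs=z cand={1,3} pick 1 [3->1 ok]
  7: obs=z cand={1,3} pick 3 [1->3 ok]
  8: obs=z cand={1,3} pick 1 [3->1 ok]
  9: obs=y cand={2} pick 2 [1->2 ok]
  10: obs=z cand={1,3} pick 3 [2->3 ok]
  11: obs=z cand={1,3} pick 1 [3->1 ok]
  12: obs=z cand={1,3} pick 3 [1->3 ok]
  13: obs=z cand={1,3} pick 1 [3->1 ok]
  14: obs=z cand={1,3} pick 3 [1->3 ok]
  15: obs=z cand={1,3} pick 1 [3->1 ok]
  16: obs=z cand={1,3} pick 3 [1->3 ok]
  17: obs=x cand={0} pick 0 [3->0 ok]
  18: obs=y cand={2} pick 2 [0->2 ok]
  19: obs=y cand={2} pick 2 [2->2 ok]
  20: obs=z cand={1,3} pick 1 [2->1 ok]
  21: obs=y cand={2} pick 2 [1->2 ok]
  22: obs=z cand={1,3} pick 3 [2->3 ok]
  23: obs=z cand={1,3} pick 1 [3->1 ok]
  24: obs=z cand={1,3} pick 1 [1->1 ok]
  25: obs=y cand={2} pick 2 [1->2 ok]
  26: obs=z cand={1,3} pick 1 [2->1 ok]
  27: obs=z cand={1,3} pick 3 [1->3 ok]
  28: obs=x cand={0} pick 0 [3->0 ok]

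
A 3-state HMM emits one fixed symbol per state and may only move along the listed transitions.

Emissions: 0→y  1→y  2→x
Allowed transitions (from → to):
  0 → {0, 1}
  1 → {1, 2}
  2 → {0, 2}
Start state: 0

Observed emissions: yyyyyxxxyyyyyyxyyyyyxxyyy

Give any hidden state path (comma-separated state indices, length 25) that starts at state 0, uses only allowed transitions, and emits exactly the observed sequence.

0,0,1,1,1,2,2,2,0,0,0,0,1,1,2,0,0,0,1,1,2,2,0,0,1

  t0 'y' -> {0,1}, take 0 (start)
  t1 'y' -> {0,1}, take 0 (0->0 ok)
  t2 'y' -> {0,1}, take 1 (0->1 ok)
  t3 'y' -> {0,1}, take 1 (1->1 ok)
  t4 'y' -> {0,1}, take 1 (1->1 ok)
  t5 'x' -> {2}, take 2 (1->2 ok)
  t6 'x' -> {2}, take 2 (2->2 ok)
  t7 'x' -> {2}, take 2 (2->2 ok)
  t8 'y' -> {0,1}, take 0 (2->0 ok)
  t9 'y' -> {0,1}, take 0 (0->0 ok)
  t10 'y' -> {0,1}, take 0 (0->0 ok)
  t11 'y' -> {0,1}, take 0 (0->0 ok)
  t12 'y' -> {0,1}, take 1 (0->1 ok)
  t13 'y' -> {0,1}, take 1 (1->1 ok)
  t14 'x' -> {2}, take 2 (1->2 ok)
  t15 'y' -> {0,1}, take 0 (2->0 ok)
  t16 'y' -> {0,1}, take 0 (0->0 ok)
  t17 'y' -> {0,1}, take 0 (0->0 ok)
  t18 'y' -> {0,1}, take 1 (0->1 ok)
  t19 'y' -> {0,1}, take 1 (1->1 ok)
  t20 'x' -> {2}, take 2 (1->2 ok)
  t21 'x' -> {2}, take 2 (2->2 ok)
  t22 'y' -> {0,1}, take 0 (2->0 ok)
  t23 'y' -> {0,1}, take 0 (0->0 ok)
  t24 'y' -> {0,1}, take 1 (0->1 ok)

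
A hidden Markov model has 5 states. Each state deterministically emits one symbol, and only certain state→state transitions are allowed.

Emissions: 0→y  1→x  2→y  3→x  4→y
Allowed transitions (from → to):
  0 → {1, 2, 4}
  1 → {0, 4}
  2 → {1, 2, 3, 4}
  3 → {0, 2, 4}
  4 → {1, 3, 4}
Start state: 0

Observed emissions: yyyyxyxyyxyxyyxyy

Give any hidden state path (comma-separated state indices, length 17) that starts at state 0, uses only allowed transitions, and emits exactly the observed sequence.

0,4,4,4,3,4,1,4,4,3,2,1,0,4,1,0,4

  t0 'y' -> {0,2,4}, take 0 (start)
  t1 'y' -> {0,2,4}, take 4 (0->4 ok)
  t2 'y' -> {0,2,4}, take 4 (4->4 ok)
  t3 'y' -> {0,2,4}, take 4 (4->4 ok)
  t4 'x' -> {1,3}, take 3 (4->3 ok)
  t5 'y' -> {0,2,4}, take 4 (3->4 ok)
  t6 'x' -> {1,3}, take 1 (4->1 ok)
  t7 'y' -> {0,2,4}, take 4 (1->4 ok)
  t8 'y' -> {0,2,4}, take 4 (4->4 ok)
  t9 'x' -> {1,3}, take 3 (4->3 ok)
  t10 'y' -> {0,2,4}, take 2 (3->2 ok)
  t11 'x' -> {1,3}, take 1 (2->1 ok)
  t12 'y' -> {0,2,4}, take 0 (1->0 ok)
  t13 'y' -> {0,2,4}, take 4 (0->4 ok)
  t14 'x' -> {1,3}, take 1 (4->1 ok)
  t15 'y' -> {0,2,4}, take 0 (1->0 ok)
  t16 'y' -> {0,2,4}, take 4 (0->4 ok)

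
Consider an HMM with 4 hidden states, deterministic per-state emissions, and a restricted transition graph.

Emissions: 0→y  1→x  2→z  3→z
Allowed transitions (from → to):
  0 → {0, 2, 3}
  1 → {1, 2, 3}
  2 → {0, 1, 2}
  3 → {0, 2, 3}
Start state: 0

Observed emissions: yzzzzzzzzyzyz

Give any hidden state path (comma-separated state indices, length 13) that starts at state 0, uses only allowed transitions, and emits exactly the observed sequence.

  [0] y  {0}  => 0  start
  [1] z  {2,3}  => 3  0->3 ok
  [2] z  {2,3}  => 3  3->3 ok
  [3] z  {2,3}  => 3  3->3 ok
  [4] z  {2,3}  => 3  3->3 ok
  [5] z  {2,3}  => 3  3->3 ok
  [6] z  {2,3}  => 2  3->2 ok
  [7] z  {2,3}  => 2  2->2 ok
  [8] z  {2,3}  => 2  2->2 ok
  [9] y  {0}  => 0  2->0 ok
  [10] z  {2,3}  => 2  0->2 ok
  [11] y  {0}  => 0  2->0 ok
  [12] z  {2,3}  => 2  0->2 ok

0,3,3,3,3,3,2,2,2,0,2,0,2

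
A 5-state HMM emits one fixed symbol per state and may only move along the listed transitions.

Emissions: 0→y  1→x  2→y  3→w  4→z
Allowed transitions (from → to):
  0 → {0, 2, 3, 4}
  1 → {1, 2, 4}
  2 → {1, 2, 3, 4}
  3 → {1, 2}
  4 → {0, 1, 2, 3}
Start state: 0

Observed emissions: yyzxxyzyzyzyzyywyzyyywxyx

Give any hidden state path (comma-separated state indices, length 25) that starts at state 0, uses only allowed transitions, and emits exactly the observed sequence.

0,2,4,1,1,2,4,2,4,2,4,2,4,2,2,3,2,4,0,0,2,3,1,2,1

  0: obs=y cand={0,2} pick 0 [start]
  1: obs=y cand={0,2} pick 2 [0->2 ok]
  2: obs=z cand={4} pick 4 [2->4 ok]
  3: obs=x cand={1} pick 1 [4->1 ok]
  4: obs=x cand={1} pick 1 [1->1 ok]
  5: obs=y cand={0,2} pick 2 [1->2 ok]
  6: obs=z cand={4} pick 4 [2->4 ok]
  7: obs=y cand={0,2} pick 2 [4->2 ok]
  8: obs=z cand={4} pick 4 [2->4 ok]
  9: obs=y cand={0,2} pick 2 [4->2 ok]
  10: obs=z cand={4} pick 4 [2->4 ok]
  11: obs=y cand={0,2} pick 2 [4->2 ok]
  12: obs=z cand={4} pick 4 [2->4 ok]
  13: obs=y cand={0,2} pick 2 [4->2 ok]
  14: obs=y cand={0,2} pick 2 [2->2 ok]
  15: obs=w cand={3} pick 3 [2->3 ok]
  16: obs=y cand={0,2} pick 2 [3->2 ok]
  17: obs=z cand={4} pick 4 [2->4 ok]
  18: obs=y cand={0,2} pick 0 [4->0 ok]
  19: obs=y cand={0,2} pick 0 [0->0 ok]
  20: obs=y cand={0,2} pick 2 [0->2 ok]
  21: obs=w cand={3} pick 3 [2->3 ok]
  22: obs=x cand={1} pick 1 [3->1 ok]
  23: obs=y cand={0,2} pick 2 [1->2 ok]
  24: obs=x cand={1} pick 1 [2->1 ok]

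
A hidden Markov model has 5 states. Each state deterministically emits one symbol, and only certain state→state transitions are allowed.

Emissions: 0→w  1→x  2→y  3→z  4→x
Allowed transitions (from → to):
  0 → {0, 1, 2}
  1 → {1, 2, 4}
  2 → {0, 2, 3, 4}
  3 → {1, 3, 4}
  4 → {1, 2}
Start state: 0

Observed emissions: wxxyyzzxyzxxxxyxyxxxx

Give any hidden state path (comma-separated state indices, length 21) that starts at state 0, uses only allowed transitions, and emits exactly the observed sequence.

  t0 'w' -> {0}, take 0 (start)
  t1 'x' -> {1,4}, take 1 (0->1 ok)
  t2 'x' -> {1,4}, take 4 (1->4 ok)
  t3 'y' -> {2}, take 2 (4->2 ok)
  t4 'y' -> {2}, take 2 (2->2 ok)
  t5 'z' -> {3}, take 3 (2->3 ok)
  t6 'z' -> {3}, take 3 (3->3 ok)
  t7 'x' -> {1,4}, take 4 (3->4 ok)
  t8 'y' -> {2}, take 2 (4->2 ok)
  t9 'z' -> {3}, take 3 (2->3 ok)
  t10 'x' -> {1,4}, take 1 (3->1 ok)
  t11 'x' -> {1,4}, take 4 (1->4 ok)
  t12 'x' -> {1,4}, take 1 (4->1 ok)
  t13 'x' -> {1,4}, take 4 (1->4 ok)
  t14 'y' -> {2}, take 2 (4->2 ok)
  t15 'x' -> {1,4}, take 4 (2->4 ok)
  t16 'y' -> {2}, take 2 (4->2 ok)
  t17 'x' -> {1,4}, take 4 (2->4 ok)
  t18 'x' -> {1,4}, take 1 (4->1 ok)
  t19 'x' -> {1,4}, take 1 (1->1 ok)
  t20 'x' -> {1,4}, take 1 (1->1 ok)

0,1,4,2,2,3,3,4,2,3,1,4,1,4,2,4,2,4,1,1,1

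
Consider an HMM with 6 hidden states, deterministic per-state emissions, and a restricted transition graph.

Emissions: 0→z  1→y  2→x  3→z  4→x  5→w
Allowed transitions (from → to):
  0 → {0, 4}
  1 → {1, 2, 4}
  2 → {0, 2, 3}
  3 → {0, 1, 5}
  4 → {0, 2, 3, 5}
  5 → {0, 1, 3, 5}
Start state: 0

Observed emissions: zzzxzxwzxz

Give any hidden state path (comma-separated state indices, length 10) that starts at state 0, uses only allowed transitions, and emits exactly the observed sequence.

0,0,0,4,0,4,5,0,4,3

  [0] z  {0,3}  => 0  start
  [1] z  {0,3}  => 0  0->0 ok
  [2] z  {0,3}  => 0  0->0 ok
  [3] x  {2,4}  => 4  0->4 ok
  [4] z  {0,3}  => 0  4->0 ok
  [5] x  {2,4}  => 4  0->4 ok
  [6] w  {5}  => 5  4->5 ok
  [7] z  {0,3}  => 0  5->0 ok
  [8] x  {2,4}  => 4  0->4 ok
  [9] z  {0,3}  => 3  4->3 ok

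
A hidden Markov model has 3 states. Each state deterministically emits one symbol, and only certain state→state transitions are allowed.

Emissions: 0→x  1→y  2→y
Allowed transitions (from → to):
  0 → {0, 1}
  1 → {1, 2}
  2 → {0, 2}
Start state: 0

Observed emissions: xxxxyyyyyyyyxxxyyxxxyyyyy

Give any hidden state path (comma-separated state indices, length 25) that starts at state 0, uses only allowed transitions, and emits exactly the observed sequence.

0,0,0,0,1,1,1,1,1,2,2,2,0,0,0,1,2,0,0,0,1,1,2,2,2

  pos 0: x in {0}, choose 0; start
  pos 1: x in {0}, choose 0; 0->0 ok
  pos 2: x in {0}, choose 0; 0->0 ok
  pos 3: x in {0}, choose 0; 0->0 ok
  pos 4: y in {1,2}, choose 1; 0->1 ok
  pos 5: y in {1,2}, choose 1; 1->1 ok
  pos 6: y in {1,2}, choose 1; 1->1 ok
  pos 7: y in {1,2}, choose 1; 1->1 ok
  pos 8: y in {1,2}, choose 1; 1->1 ok
  pos 9: y in {1,2}, choose 2; 1->2 ok
  pos 10: y in {1,2}, choose 2; 2->2 ok
  pos 11: y in {1,2}, choose 2; 2->2 ok
  pos 12: x in {0}, choose 0; 2->0 ok
  pos 13: x in {0}, choose 0; 0->0 ok
  pos 14: x in {0}, choose 0; 0->0 ok
  pos 15: y in {1,2}, choose 1; 0->1 ok
  pos 16: y in {1,2}, choose 2; 1->2 ok
  pos 17: x in {0}, choose 0; 2->0 ok
  pos 18: x in {0}, choose 0; 0->0 ok
  pos 19: x in {0}, choose 0; 0->0 ok
  pos 20: y in {1,2}, choose 1; 0->1 ok
  pos 21: y in {1,2}, choose 1; 1->1 ok
  pos 22: y in {1,2}, choose 2; 1->2 ok
  pos 23: y in {1,2}, choose 2; 2->2 ok
  pos 24: y in {1,2}, choose 2; 2->2 ok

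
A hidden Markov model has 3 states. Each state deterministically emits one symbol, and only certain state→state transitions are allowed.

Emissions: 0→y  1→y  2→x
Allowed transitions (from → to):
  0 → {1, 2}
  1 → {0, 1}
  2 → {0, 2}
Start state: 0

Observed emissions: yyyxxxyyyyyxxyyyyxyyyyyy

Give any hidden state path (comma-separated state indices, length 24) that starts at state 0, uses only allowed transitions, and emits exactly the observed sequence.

0,1,0,2,2,2,0,1,1,1,0,2,2,0,1,1,0,2,0,1,0,1,1,0

  t0 'y' -> {0,1}, take 0 (start)
  t1 'y' -> {0,1}, take 1 (0->1 ok)
  t2 'y' -> {0,1}, take 0 (1->0 ok)
  t3 'x' -> {2}, take 2 (0->2 ok)
  t4 'x' -> {2}, take 2 (2->2 ok)
  t5 'x' -> {2}, take 2 (2->2 ok)
  t6 'y' -> {0,1}, take 0 (2->0 ok)
  t7 'y' -> {0,1}, take 1 (0->1 ok)
  t8 'y' -> {0,1}, take 1 (1->1 ok)
  t9 'y' -> {0,1}, take 1 (1->1 ok)
  t10 'y' -> {0,1}, take 0 (1->0 ok)
  t11 'x' -> {2}, take 2 (0->2 ok)
  t12 'x' -> {2}, take 2 (2->2 ok)
  t13 'y' -> {0,1}, take 0 (2->0 ok)
  t14 'y' -> {0,1}, take 1 (0->1 ok)
  t15 'y' -> {0,1}, take 1 (1->1 ok)
  t16 'y' -> {0,1}, take 0 (1->0 ok)
  t17 'x' -> {2}, take 2 (0->2 ok)
  t18 'y' -> {0,1}, take 0 (2->0 ok)
  t19 'y' -> {0,1}, take 1 (0->1 ok)
  t20 'y' -> {0,1}, take 0 (1->0 ok)
  t21 'y' -> {0,1}, take 1 (0->1 ok)
  t22 'y' -> {0,1}, take 1 (1->1 ok)
  t23 'y' -> {0,1}, take 0 (1->0 ok)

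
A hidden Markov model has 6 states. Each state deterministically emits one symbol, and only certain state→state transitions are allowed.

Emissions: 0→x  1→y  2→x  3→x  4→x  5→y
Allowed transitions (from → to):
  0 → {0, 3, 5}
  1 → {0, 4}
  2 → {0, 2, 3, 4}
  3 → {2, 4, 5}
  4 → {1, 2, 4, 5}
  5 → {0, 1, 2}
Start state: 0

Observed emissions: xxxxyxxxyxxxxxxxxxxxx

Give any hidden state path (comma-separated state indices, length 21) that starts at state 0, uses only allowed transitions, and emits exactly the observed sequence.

0,3,2,3,5,0,3,4,1,4,4,4,2,3,4,4,2,0,3,2,3

  t0 'x' -> {0,2,3,4}, take 0 (start)
  t1 'x' -> {0,2,3,4}, take 3 (0->3 ok)
  t2 'x' -> {0,2,3,4}, take 2 (3->2 ok)
  t3 'x' -> {0,2,3,4}, take 3 (2->3 ok)
  t4 'y' -> {1,5}, take 5 (3->5 ok)
  t5 'x' -> {0,2,3,4}, take 0 (5->0 ok)
  t6 'x' -> {0,2,3,4}, take 3 (0->3 ok)
  t7 'x' -> {0,2,3,4}, take 4 (3->4 ok)
  t8 'y' -> {1,5}, take 1 (4->1 ok)
  t9 'x' -> {0,2,3,4}, take 4 (1->4 ok)
  t10 'x' -> {0,2,3,4}, take 4 (4->4 ok)
  t11 'x' -> {0,2,3,4}, take 4 (4->4 ok)
  t12 'x' -> {0,2,3,4}, take 2 (4->2 ok)
  t13 'x' -> {0,2,3,4}, take 3 (2->3 ok)
  t14 'x' -> {0,2,3,4}, take 4 (3->4 ok)
  t15 'x' -> {0,2,3,4}, take 4 (4->4 ok)
  t16 'x' -> {0,2,3,4}, take 2 (4->2 ok)
  t17 'x' -> {0,2,3,4}, take 0 (2->0 ok)
  t18 'x' -> {0,2,3,4}, take 3 (0->3 ok)
  t19 'x' -> {0,2,3,4}, take 2 (3->2 ok)
  t20 'x' -> {0,2,3,4}, take 3 (2->3 ok)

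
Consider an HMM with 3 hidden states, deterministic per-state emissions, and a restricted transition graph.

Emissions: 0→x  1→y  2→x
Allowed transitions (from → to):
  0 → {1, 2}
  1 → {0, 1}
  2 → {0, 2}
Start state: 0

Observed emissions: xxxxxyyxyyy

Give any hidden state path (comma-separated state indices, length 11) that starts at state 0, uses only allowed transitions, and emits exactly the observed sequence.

0,2,2,2,0,1,1,0,1,1,1

  pos 0: x in {0,2}, choose 0; start
  pos 1: x in {0,2}, choose 2; 0->2 ok
  pos 2: x in {0,2}, choose 2; 2->2 ok
  pos 3: x in {0,2}, choose 2; 2->2 ok
  pos 4: x in {0,2}, choose 0; 2->0 ok
  pos 5: y in {1}, choose 1; 0->1 ok
  pos 6: y in {1}, choose 1; 1->1 ok
  pos 7: x in {0,2}, choose 0; 1->0 ok
  pos 8: y in {1}, choose 1; 0->1 ok
  pos 9: y in {1}, choose 1; 1->1 ok
  pos 10: y in {1}, choose 1; 1->1 ok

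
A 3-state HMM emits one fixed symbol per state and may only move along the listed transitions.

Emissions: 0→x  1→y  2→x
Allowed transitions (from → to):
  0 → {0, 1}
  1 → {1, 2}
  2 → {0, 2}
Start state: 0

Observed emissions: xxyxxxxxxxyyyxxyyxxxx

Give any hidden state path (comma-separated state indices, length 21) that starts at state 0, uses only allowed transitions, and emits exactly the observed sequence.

  0: obs=x cand={0,2} pick 0 [start]
  1: obs=x cand={0,2} pick 0 [0->0 ok]
  2: obs=y cand={1} pick 1 [0->1 ok]
  3: obs=x cand={0,2} pick 2 [1->2 ok]
  4: obs=x cand={0,2} pick 2 [2->2 ok]
  5: obs=x cand={0,2} pick 2 [2->2 ok]
  6: obs=x cand={0,2} pick 2 [2->2 ok]
  7: obs=x cand={0,2} pick 2 [2->2 ok]
  8: obs=x cand={0,2} pick 0 [2->0 ok]
  9: obs=x cand={0,2} pick 0 [0->0 ok]
  10: obs=y cand={1} pick 1 [0->1 ok]
  11: obs=y cand={1} pick 1 [1->1 ok]
  12: obs=y cand={1} pick 1 [1->1 ok]
  13: obs=x cand={0,2} pick 2 [1->2 ok]
  14: obs=x cand={0,2} pick 0 [2->0 ok]
  15: obs=y cand={1} pick 1 [0->1 ok]
  16: obs=y cand={1} pick 1 [1->1 ok]
  17: obs=x cand={0,2} pick 2 [1->2 ok]
  18: obs=x cand={0,2} pick 2 [2->2 ok]
  19: obs=x cand={0,2} pick 2 [2->2 ok]
  20: obs=x cand={0,2} pick 0 [2->0 ok]

0,0,1,2,2,2,2,2,0,0,1,1,1,2,0,1,1,2,2,2,0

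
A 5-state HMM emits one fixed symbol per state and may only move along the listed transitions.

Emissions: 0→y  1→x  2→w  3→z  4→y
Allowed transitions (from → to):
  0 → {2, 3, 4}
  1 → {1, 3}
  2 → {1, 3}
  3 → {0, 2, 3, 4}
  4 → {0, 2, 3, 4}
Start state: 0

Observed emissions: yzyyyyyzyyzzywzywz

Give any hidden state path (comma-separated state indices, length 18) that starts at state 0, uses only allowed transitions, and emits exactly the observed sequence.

0,3,4,0,4,4,4,3,4,4,3,3,0,2,3,0,2,3

  pos 0: y in {0,4}, choose 0; start
  pos 1: z in {3}, choose 3; 0->3 ok
  pos 2: y in {0,4}, choose 4; 3->4 ok
  pos 3: y in {0,4}, choose 0; 4->0 ok
  pos 4: y in {0,4}, choose 4; 0->4 ok
  pos 5: y in {0,4}, choose 4; 4->4 ok
  pos 6: y in {0,4}, choose 4; 4->4 ok
  pos 7: z in {3}, choose 3; 4->3 ok
  pos 8: y in {0,4}, choose 4; 3->4 ok
  pos 9: y in {0,4}, choose 4; 4->4 ok
  pos 10: z in {3}, choose 3; 4->3 ok
  pos 11: z in {3}, choose 3; 3->3 ok
  pos 12: y in {0,4}, choose 0; 3->0 ok
  pos 13: w in {2}, choose 2; 0->2 ok
  pos 14: z in {3}, choose 3; 2->3 ok
  pos 15: y in {0,4}, choose 0; 3->0 ok
  pos 16: w in {2}, choose 2; 0->2 ok
  pos 17: z in {3}, choose 3; 2->3 ok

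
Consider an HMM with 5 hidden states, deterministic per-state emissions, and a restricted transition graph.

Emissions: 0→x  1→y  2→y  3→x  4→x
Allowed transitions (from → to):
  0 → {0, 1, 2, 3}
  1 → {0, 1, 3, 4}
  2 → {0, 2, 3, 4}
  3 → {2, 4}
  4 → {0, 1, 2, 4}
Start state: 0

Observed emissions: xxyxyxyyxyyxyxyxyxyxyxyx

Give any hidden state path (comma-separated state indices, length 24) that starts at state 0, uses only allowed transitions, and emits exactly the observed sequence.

0,0,1,0,2,4,1,1,0,2,2,3,2,3,2,4,1,3,2,0,2,3,2,0

  0: obs=x cand={0,3,4} pick 0 [start]
  1: obs=x cand={0,3,4} pick 0 [0->0 ok]
  2: obs=y cand={1,2} pick 1 [0->1 ok]
  3: obs=x cand={0,3,4} pick 0 [1->0 ok]
  4: obs=y cand={1,2} pick 2 [0->2 ok]
  5: obs=x cand={0,3,4} pick 4 [2->4 ok]
  6: obs=y cand={1,2} pick 1 [4->1 ok]
  7: obs=y cand={1,2} pick 1 [1->1 ok]
  8: obs=x cand={0,3,4} pick 0 [1->0 ok]
  9: obs=y cand={1,2} pick 2 [0->2 ok]
  10: obs=y cand={1,2} pick 2 [2->2 ok]
  11: obs=x cand={0,3,4} pick 3 [2->3 ok]
  12: obs=y cand={1,2} pick 2 [3->2 ok]
  13: obs=x cand={0,3,4} pick 3 [2->3 ok]
  14: obs=y cand={1,2} pick 2 [3->2 ok]
  15: obs=x cand={0,3,4} pick 4 [2->4 ok]
  16: obs=y cand={1,2} pick 1 [4->1 ok]
  17: obs=x cand={0,3,4} pick 3 [1->3 ok]
  18: obs=y cand={1,2} pick 2 [3->2 ok]
  19: obs=x cand={0,3,4} pick 0 [2->0 ok]
  20: obs=y cand={1,2} pick 2 [0->2 ok]
  21: obs=x cand={0,3,4} pick 3 [2->3 ok]
  22: obs=y cand={1,2} pick 2 [3->2 ok]
  23: obs=x cand={0,3,4} pick 0 [2->0 ok]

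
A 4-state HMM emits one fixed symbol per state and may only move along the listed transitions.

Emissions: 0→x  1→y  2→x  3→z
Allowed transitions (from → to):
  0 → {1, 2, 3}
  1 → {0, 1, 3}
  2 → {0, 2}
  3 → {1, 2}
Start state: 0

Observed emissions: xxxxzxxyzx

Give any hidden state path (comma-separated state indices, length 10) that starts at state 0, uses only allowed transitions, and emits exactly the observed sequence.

0,2,2,0,3,2,0,1,3,2

  [0] x  {0,2}  => 0  start
  [1] x  {0,2}  => 2  0->2 ok
  [2] x  {0,2}  => 2  2->2 ok
  [3] x  {0,2}  => 0  2->0 ok
  [4] z  {3}  => 3  0->3 ok
  [5] x  {0,2}  => 2  3->2 ok
  [6] x  {0,2}  => 0  2->0 ok
  [7] y  {1}  => 1  0->1 ok
  [8] z  {3}  => 3  1->3 ok
  [9] x  {0,2}  => 2  3->2 ok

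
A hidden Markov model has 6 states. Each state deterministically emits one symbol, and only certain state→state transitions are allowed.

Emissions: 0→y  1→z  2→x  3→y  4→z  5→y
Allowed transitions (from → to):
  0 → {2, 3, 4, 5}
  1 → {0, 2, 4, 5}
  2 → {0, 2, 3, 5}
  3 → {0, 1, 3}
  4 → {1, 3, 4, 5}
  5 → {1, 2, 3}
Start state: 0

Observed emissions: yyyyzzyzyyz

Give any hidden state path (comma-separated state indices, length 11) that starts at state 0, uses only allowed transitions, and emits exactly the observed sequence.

0,5,3,0,4,1,0,4,5,3,1

  [0] y  {0,3,5}  => 0  start
  [1] y  {0,3,5}  => 5  0->5 ok
  [2] y  {0,3,5}  => 3  5->3 ok
  [3] y  {0,3,5}  => 0  3->0 ok
  [4] z  {1,4}  => 4  0->4 ok
  [5] z  {1,4}  => 1  4->1 ok
  [6] y  {0,3,5}  => 0  1->0 ok
  [7] z  {1,4}  => 4  0->4 ok
  [8] y  {0,3,5}  => 5  4->5 ok
  [9] y  {0,3,5}  => 3  5->3 ok
  [10] z  {1,4}  => 1  3->1 ok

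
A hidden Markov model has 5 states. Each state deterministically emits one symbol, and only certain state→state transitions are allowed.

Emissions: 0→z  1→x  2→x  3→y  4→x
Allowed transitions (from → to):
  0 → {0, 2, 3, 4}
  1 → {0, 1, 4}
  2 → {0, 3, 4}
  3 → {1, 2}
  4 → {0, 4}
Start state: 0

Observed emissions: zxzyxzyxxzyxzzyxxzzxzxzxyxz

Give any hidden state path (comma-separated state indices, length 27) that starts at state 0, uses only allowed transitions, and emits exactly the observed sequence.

0,2,0,3,2,0,3,1,1,0,3,1,0,0,3,2,4,0,0,4,0,4,0,2,3,1,0

  0: obs=z cand={0} pick 0 [start]
  1: obs=x cand={1,2,4} pick 2 [0->2 ok]
  2: obs=z cand={0} pick 0 [2->0 ok]
  3: obs=y cand={3} pick 3 [0->3 ok]
  4: obs=x cand={1,2,4} pick 2 [3->2 ok]
  5: obs=z cand={0} pick 0 [2->0 ok]
  6: obs=y cand={3} pick 3 [0->3 ok]
  7: obs=x cand={1,2,4} pick 1 [3->1 ok]
  8: obs=x cand={1,2,4} pick 1 [1->1 ok]
  9: obs=z cand={0} pick 0 [1->0 ok]
  10: obs=y cand={3} pick 3 [0->3 ok]
  11: obs=x cand={1,2,4} pick 1 [3->1 ok]
  12: obs=z cand={0} pick 0 [1->0 ok]
  13: obs=z cand={0} pick 0 [0->0 ok]
  14: obs=y cand={3} pick 3 [0->3 ok]
  15: obs=x cand={1,2,4} pick 2 [3->2 ok]
  16: obs=x cand={1,2,4} pick 4 [2->4 ok]
  17: obs=z cand={0} pick 0 [4->0 ok]
  18: obs=z cand={0} pick 0 [0->0 ok]
  19: obs=x cand={1,2,4} pick 4 [0->4 ok]
  20: obs=z cand={0} pick 0 [4->0 ok]
  21: obs=x cand={1,2,4} pick 4 [0->4 ok]
  22: obs=z cand={0} pick 0 [4->0 ok]
  23: obs=x cand={1,2,4} pick 2 [0->2 ok]
  24: obs=y cand={3} pick 3 [2->3 ok]
  25: obs=x cand={1,2,4} pick 1 [3->1 ok]
  26: obs=z cand={0} pick 0 [1->0 ok]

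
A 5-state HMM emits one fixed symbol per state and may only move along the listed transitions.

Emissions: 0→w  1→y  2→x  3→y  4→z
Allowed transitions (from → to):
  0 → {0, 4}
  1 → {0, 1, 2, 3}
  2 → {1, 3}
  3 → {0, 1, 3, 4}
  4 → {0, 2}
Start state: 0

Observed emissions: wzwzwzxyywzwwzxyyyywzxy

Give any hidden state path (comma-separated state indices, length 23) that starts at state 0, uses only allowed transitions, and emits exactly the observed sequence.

  0: obs=w cand={0} pick 0 [start]
  1: obs=z cand={4} pick 4 [0->4 ok]
  2: obs=w cand={0} pick 0 [4->0 ok]
  3: obs=z cand={4} pick 4 [0->4 ok]
  4: obs=w cand={0} pick 0 [4->0 ok]
  5: obs=z cand={4} pick 4 [0->4 ok]
  6: obs=x cand={2} pick 2 [4->2 ok]
  7: obs=y cand={1,3} pick 3 [2->3 ok]
  8: obs=y cand={1,3} pick 3 [3->3 ok]
  9: obs=w cand={0} pick 0 [3->0 ok]
  10: obs=z cand={4} pick 4 [0->4 ok]
  11: obs=w cand={0} pick 0 [4->0 ok]
  12: obs=w cand={0} pick 0 [0->0 ok]
  13: obs=z cand={4} pick 4 [0->4 ok]
  14: obs=x cand={2} pick 2 [4->2 ok]
  15: obs=y cand={1,3} pick 1 [2->1 ok]
  16: obs=y cand={1,3} pick 1 [1->1 ok]
  17: obs=y cand={1,3} pick 3 [1->3 ok]
  18: obs=y cand={1,3} pick 1 [3->1 ok]
  19: obs=w cand={0} pick 0 [1->0 ok]
  20: obs=z cand={4} pick 4 [0->4 ok]
  21: obs=x cand={2} pick 2 [4->2 ok]
  22: obs=y cand={1,3} pick 1 [2->1 ok]

0,4,0,4,0,4,2,3,3,0,4,0,0,4,2,1,1,3,1,0,4,2,1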